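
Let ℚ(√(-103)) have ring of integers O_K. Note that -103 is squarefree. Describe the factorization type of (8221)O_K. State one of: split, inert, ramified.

8221 remains inert

-103 mod 4 = 1, hence disc K = -103 and O_K = ℤ[(1+√-103)/2].
8221 ∤ -103, so 8221 is unramified.
Legendre symbol by Euler's criterion: (-103/8221) ≡ (-103)^4110 ≡ 8220 (mod 8221), i.e. (-103/8221) = -1.
Legendre symbol -1 ⇒ 8221 is inert.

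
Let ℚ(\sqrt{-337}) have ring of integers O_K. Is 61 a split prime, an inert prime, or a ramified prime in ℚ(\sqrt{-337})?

inert

-337 mod 4 = 3, hence disc K = 4·(-337) = -1348 and O_K = ℤ[√-337].
disc(K) = -1348 is not divisible by 61; 61 is unramified.
Compute (-337/61) via Euler: 29^((61-1)/2) mod 61 = 60, so (-337/61) = -1.
d is a non-residue mod p, hence 61 remains inert in O_K.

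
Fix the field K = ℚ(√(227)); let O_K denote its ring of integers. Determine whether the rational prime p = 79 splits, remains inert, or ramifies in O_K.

79 remains inert

Since 227 ≢ 1 mod 4, the ring of integers is ℤ[√227] with discriminant 4·227 = 908.
79 ∤ 908, so 79 is unramified.
(227/79) = 69^39 mod 79 = 78, giving Legendre symbol -1.
d is a non-residue mod p, hence 79 remains inert in O_K.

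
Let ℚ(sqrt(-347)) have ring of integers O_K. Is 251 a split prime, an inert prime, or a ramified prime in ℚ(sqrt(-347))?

-347 mod 4 = 1, hence disc K = -347 and O_K = ℤ[(1+√-347)/2].
251 ∤ -347, so 251 is unramified.
Legendre symbol by Euler's criterion: (-347/251) ≡ (-347)^125 ≡ 1 (mod 251), i.e. (-347/251) = 1.
d is a quadratic residue mod p, hence 251 splits in O_K.

251 splits in O_K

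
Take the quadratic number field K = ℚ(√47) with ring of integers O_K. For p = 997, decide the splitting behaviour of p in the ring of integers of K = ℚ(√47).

d = 47 ≡ 3 (mod 4), so O_K = ℤ[√47] and disc(K) = 4d = 188.
Since gcd(997, 188) = 1 the prime 997 does not ramify.
Euler's criterion: 47^498 mod 997 = 996. Thus (47|997) = -1.
(47/997) = -1, so 997 is inert.

p is inert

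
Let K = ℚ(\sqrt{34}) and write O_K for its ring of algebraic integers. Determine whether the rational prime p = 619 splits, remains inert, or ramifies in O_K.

619 splits in O_K

Since 34 ≢ 1 mod 4, the ring of integers is ℤ[√34] with discriminant 4·34 = 136.
disc(K) = 136 is not divisible by 619; 619 is unramified.
Compute (34/619) via Euler: 34^((619-1)/2) mod 619 = 1, so (34/619) = 1.
(34/619) = 1, so 619 splits.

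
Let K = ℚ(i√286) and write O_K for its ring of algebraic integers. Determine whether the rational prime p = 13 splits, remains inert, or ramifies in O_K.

ramified — (13) = 𝔭²

Since -286 ≢ 1 mod 4, the ring of integers is ℤ[√-286] with discriminant 4·(-286) = -1144.
disc(K) = -1144 = 13·(-88), so p = 13 is ramified.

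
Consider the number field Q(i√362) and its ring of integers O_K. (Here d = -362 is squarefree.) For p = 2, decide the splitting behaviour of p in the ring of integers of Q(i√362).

d = -362 ≡ 2 (mod 4), so O_K = ℤ[√-362] and disc(K) = 4d = -1448.
disc(K) = -1448 = 2·(-724), so p = 2 is ramified.

ramified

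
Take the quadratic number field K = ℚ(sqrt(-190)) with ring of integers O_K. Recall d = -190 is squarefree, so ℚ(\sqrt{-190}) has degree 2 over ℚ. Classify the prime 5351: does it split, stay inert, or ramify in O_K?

p is inert

Since -190 ≢ 1 mod 4, the ring of integers is ℤ[√-190] with discriminant 4·(-190) = -760.
5351 ∤ -760, so 5351 is unramified.
Compute (-190/5351) via Euler: 5161^((5351-1)/2) mod 5351 = 5350, so (-190/5351) = -1.
d is a non-residue mod p, hence 5351 remains inert in O_K.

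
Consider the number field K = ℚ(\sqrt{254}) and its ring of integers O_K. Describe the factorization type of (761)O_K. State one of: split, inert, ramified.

Since 254 ≢ 1 mod 4, the ring of integers is ℤ[√254] with discriminant 4·254 = 1016.
disc(K) = 1016 is not divisible by 761; 761 is unramified.
(254/761) = 254^380 mod 761 = 760, giving Legendre symbol -1.
(254/761) = -1, so 761 is inert.

remains prime (inert)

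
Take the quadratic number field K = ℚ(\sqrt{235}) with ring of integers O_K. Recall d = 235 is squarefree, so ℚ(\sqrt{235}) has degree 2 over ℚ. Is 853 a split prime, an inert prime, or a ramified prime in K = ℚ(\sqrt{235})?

235 mod 4 = 3, hence disc K = 4·235 = 940 and O_K = ℤ[√235].
disc(K) = 940 is not divisible by 853; 853 is unramified.
Legendre symbol by Euler's criterion: (235/853) ≡ 235^426 ≡ 852 (mod 853), i.e. (235/853) = -1.
Legendre symbol -1 ⇒ 853 is inert.

inert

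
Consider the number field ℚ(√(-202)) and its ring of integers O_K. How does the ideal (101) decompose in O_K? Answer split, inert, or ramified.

ramified — (101) = 𝔭²

-202 mod 4 = 2, hence disc K = 4·(-202) = -808 and O_K = ℤ[√-202].
Ramification test: 101 | -808. The prime 101 ramifies in K.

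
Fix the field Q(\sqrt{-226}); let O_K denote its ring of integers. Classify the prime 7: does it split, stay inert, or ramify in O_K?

-226 mod 4 = 2, hence disc K = 4·(-226) = -904 and O_K = ℤ[√-226].
disc(K) = -904 is not divisible by 7; 7 is unramified.
Legendre symbol by Euler's criterion: (-226/7) ≡ (-226)^3 ≡ 6 (mod 7), i.e. (-226/7) = -1.
d is a non-residue mod p, hence 7 remains inert in O_K.

remains prime (inert)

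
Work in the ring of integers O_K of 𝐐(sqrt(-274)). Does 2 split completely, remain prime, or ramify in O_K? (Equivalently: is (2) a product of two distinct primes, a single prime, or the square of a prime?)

d = -274 ≡ 2 (mod 4), so O_K = ℤ[√-274] and disc(K) = 4d = -1096.
disc(K) = -1096 = 2·(-548), so p = 2 is ramified.

ramified — (2) = 𝔭²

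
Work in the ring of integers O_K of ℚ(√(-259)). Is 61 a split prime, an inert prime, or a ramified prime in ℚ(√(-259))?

61 splits in O_K

-259 mod 4 = 1, hence disc K = -259 and O_K = ℤ[(1+√-259)/2].
Since gcd(61, -259) = 1 the prime 61 does not ramify.
Legendre symbol by Euler's criterion: (-259/61) ≡ (-259)^30 ≡ 1 (mod 61), i.e. (-259/61) = 1.
(-259/61) = 1, so 61 splits.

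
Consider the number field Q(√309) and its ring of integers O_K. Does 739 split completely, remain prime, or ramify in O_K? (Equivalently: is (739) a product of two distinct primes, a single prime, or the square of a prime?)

739 splits in O_K

d = 309 ≡ 1 (mod 4), so O_K = ℤ[(1+√309)/2] and disc(K) = d = 309.
739 ∤ 309, so 739 is unramified.
Euler's criterion: 309^369 mod 739 = 1. Thus (309|739) = 1.
Legendre symbol 1 ⇒ 739 is split.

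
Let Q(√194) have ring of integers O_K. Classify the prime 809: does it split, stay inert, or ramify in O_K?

809 splits in O_K

d = 194 ≡ 2 (mod 4), so O_K = ℤ[√194] and disc(K) = 4d = 776.
809 ∤ 776, so 809 is unramified.
Euler's criterion: 194^404 mod 809 = 1. Thus (194|809) = 1.
(194/809) = 1, so 809 splits.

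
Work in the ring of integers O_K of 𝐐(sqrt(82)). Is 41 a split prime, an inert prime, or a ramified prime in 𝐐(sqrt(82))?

ramified

d = 82 ≡ 2 (mod 4), so O_K = ℤ[√82] and disc(K) = 4d = 328.
disc(K) = 328 = 41·8, so p = 41 is ramified.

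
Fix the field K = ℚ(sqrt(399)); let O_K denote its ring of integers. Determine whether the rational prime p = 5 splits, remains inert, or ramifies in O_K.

Since 399 ≢ 1 mod 4, the ring of integers is ℤ[√399] with discriminant 4·399 = 1596.
disc(K) = 1596 is not divisible by 5; 5 is unramified.
Legendre symbol by Euler's criterion: (399/5) ≡ 399^2 ≡ 1 (mod 5), i.e. (399/5) = 1.
Legendre symbol 1 ⇒ 5 is split.

splits completely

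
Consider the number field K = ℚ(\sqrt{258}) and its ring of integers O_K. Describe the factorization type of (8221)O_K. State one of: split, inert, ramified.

Since 258 ≢ 1 mod 4, the ring of integers is ℤ[√258] with discriminant 4·258 = 1032.
disc(K) = 1032 is not divisible by 8221; 8221 is unramified.
Euler's criterion: 258^4110 mod 8221 = 1. Thus (258|8221) = 1.
Legendre symbol 1 ⇒ 8221 is split.

split — (8221) = 𝔭₁𝔭₂ with 𝔭₁ ≠ 𝔭₂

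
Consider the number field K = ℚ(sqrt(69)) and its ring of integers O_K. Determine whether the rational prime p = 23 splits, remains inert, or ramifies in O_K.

d = 69 ≡ 1 (mod 4), so O_K = ℤ[(1+√69)/2] and disc(K) = d = 69.
23 divides disc(K) = 69, so 23 ramifies.

ramified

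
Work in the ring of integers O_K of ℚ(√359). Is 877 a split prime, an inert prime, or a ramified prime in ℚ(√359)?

inert

d = 359 ≡ 3 (mod 4), so O_K = ℤ[√359] and disc(K) = 4d = 1436.
disc(K) = 1436 is not divisible by 877; 877 is unramified.
Euler's criterion: 359^438 mod 877 = 876. Thus (359|877) = -1.
d is a non-residue mod p, hence 877 remains inert in O_K.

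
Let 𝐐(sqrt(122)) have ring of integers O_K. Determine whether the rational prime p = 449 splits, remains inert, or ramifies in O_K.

split — (449) = 𝔭₁𝔭₂ with 𝔭₁ ≠ 𝔭₂

Since 122 ≢ 1 mod 4, the ring of integers is ℤ[√122] with discriminant 4·122 = 488.
449 ∤ 488, so 449 is unramified.
Euler's criterion: 122^224 mod 449 = 1. Thus (122|449) = 1.
(122/449) = 1, so 449 splits.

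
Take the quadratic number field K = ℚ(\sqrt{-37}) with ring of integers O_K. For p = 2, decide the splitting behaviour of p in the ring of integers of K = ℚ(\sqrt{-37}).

2 is ramified

Since -37 ≢ 1 mod 4, the ring of integers is ℤ[√-37] with discriminant 4·(-37) = -148.
Ramification test: 2 | -148. The prime 2 ramifies in K.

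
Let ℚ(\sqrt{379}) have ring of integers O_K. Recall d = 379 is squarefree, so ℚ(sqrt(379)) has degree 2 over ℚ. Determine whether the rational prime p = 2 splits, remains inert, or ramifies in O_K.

ramified

Since 379 ≢ 1 mod 4, the ring of integers is ℤ[√379] with discriminant 4·379 = 1516.
Ramification test: 2 | 1516. The prime 2 ramifies in K.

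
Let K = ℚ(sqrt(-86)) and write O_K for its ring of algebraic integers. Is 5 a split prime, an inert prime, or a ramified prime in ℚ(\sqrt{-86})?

Since -86 ≢ 1 mod 4, the ring of integers is ℤ[√-86] with discriminant 4·(-86) = -344.
5 ∤ -344, so 5 is unramified.
Euler's criterion: (-86)^2 mod 5 = 1. Thus (-86|5) = 1.
(-86/5) = 1, so 5 splits.

split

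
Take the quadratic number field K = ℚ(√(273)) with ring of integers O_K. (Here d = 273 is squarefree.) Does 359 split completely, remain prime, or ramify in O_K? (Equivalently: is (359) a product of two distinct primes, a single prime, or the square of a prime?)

splits completely

273 mod 4 = 1, hence disc K = 273 and O_K = ℤ[(1+√273)/2].
359 ∤ 273, so 359 is unramified.
(273/359) = 273^179 mod 359 = 1, giving Legendre symbol 1.
(273/359) = 1, so 359 splits.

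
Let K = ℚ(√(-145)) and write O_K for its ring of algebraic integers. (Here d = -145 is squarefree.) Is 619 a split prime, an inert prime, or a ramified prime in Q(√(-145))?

p splits

Since -145 ≢ 1 mod 4, the ring of integers is ℤ[√-145] with discriminant 4·(-145) = -580.
619 ∤ -580, so 619 is unramified.
(-145/619) = 474^309 mod 619 = 1, giving Legendre symbol 1.
Legendre symbol 1 ⇒ 619 is split.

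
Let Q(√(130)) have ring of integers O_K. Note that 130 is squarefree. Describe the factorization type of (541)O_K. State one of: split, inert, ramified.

d = 130 ≡ 2 (mod 4), so O_K = ℤ[√130] and disc(K) = 4d = 520.
Since gcd(541, 520) = 1 the prime 541 does not ramify.
Legendre symbol by Euler's criterion: (130/541) ≡ 130^270 ≡ 1 (mod 541), i.e. (130/541) = 1.
d is a quadratic residue mod p, hence 541 splits in O_K.

split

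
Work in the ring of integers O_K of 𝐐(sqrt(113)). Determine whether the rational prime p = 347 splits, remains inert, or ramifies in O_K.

p splits

d = 113 ≡ 1 (mod 4), so O_K = ℤ[(1+√113)/2] and disc(K) = d = 113.
disc(K) = 113 is not divisible by 347; 347 is unramified.
Euler's criterion: 113^173 mod 347 = 1. Thus (113|347) = 1.
d is a quadratic residue mod p, hence 347 splits in O_K.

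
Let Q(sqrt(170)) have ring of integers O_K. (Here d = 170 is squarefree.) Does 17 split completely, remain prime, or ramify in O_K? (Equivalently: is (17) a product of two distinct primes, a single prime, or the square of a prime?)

170 mod 4 = 2, hence disc K = 4·170 = 680 and O_K = ℤ[√170].
17 divides disc(K) = 680, so 17 ramifies.

p ramifies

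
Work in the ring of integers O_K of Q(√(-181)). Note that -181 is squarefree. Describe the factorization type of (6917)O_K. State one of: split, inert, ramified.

p splits

d = -181 ≡ 3 (mod 4), so O_K = ℤ[√-181] and disc(K) = 4d = -724.
Since gcd(6917, -724) = 1 the prime 6917 does not ramify.
Legendre symbol by Euler's criterion: (-181/6917) ≡ (-181)^3458 ≡ 1 (mod 6917), i.e. (-181/6917) = 1.
(-181/6917) = 1, so 6917 splits.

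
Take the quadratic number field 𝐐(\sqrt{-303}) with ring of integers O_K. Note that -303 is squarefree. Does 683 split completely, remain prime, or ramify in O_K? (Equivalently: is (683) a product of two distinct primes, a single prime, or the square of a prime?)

remains prime (inert)

d = -303 ≡ 1 (mod 4), so O_K = ℤ[(1+√-303)/2] and disc(K) = d = -303.
683 ∤ -303, so 683 is unramified.
Euler's criterion: (-303)^341 mod 683 = 682. Thus (-303|683) = -1.
d is a non-residue mod p, hence 683 remains inert in O_K.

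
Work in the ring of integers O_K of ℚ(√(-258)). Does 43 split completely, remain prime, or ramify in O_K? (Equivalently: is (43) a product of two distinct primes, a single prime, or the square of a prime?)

d = -258 ≡ 2 (mod 4), so O_K = ℤ[√-258] and disc(K) = 4d = -1032.
43 divides disc(K) = -1032, so 43 ramifies.

43 is ramified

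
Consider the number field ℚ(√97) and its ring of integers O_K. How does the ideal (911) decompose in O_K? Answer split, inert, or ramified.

d = 97 ≡ 1 (mod 4), so O_K = ℤ[(1+√97)/2] and disc(K) = d = 97.
911 ∤ 97, so 911 is unramified.
Compute (97/911) via Euler: 97^((911-1)/2) mod 911 = 910, so (97/911) = -1.
(97/911) = -1, so 911 is inert.

911 remains inert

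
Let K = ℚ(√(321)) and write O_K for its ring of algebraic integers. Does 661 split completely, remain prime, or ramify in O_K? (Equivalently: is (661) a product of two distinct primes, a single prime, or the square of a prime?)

p splits

d = 321 ≡ 1 (mod 4), so O_K = ℤ[(1+√321)/2] and disc(K) = d = 321.
disc(K) = 321 is not divisible by 661; 661 is unramified.
Legendre symbol by Euler's criterion: (321/661) ≡ 321^330 ≡ 1 (mod 661), i.e. (321/661) = 1.
Legendre symbol 1 ⇒ 661 is split.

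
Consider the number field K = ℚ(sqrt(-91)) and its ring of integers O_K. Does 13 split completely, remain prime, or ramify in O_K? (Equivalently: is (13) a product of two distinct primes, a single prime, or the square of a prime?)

ramified — (13) = 𝔭²

d = -91 ≡ 1 (mod 4), so O_K = ℤ[(1+√-91)/2] and disc(K) = d = -91.
Ramification test: 13 | -91. The prime 13 ramifies in K.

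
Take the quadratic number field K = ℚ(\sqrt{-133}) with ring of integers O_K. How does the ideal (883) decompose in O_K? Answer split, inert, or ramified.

-133 mod 4 = 3, hence disc K = 4·(-133) = -532 and O_K = ℤ[√-133].
disc(K) = -532 is not divisible by 883; 883 is unramified.
Euler's criterion: (-133)^441 mod 883 = 882. Thus (-133|883) = -1.
Legendre symbol -1 ⇒ 883 is inert.

883 remains inert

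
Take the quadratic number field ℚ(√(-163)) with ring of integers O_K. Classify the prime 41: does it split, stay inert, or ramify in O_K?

p splits

d = -163 ≡ 1 (mod 4), so O_K = ℤ[(1+√-163)/2] and disc(K) = d = -163.
disc(K) = -163 is not divisible by 41; 41 is unramified.
Legendre symbol by Euler's criterion: (-163/41) ≡ (-163)^20 ≡ 1 (mod 41), i.e. (-163/41) = 1.
Legendre symbol 1 ⇒ 41 is split.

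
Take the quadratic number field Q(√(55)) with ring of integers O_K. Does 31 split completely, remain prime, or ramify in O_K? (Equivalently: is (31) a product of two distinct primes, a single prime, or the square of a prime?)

Since 55 ≢ 1 mod 4, the ring of integers is ℤ[√55] with discriminant 4·55 = 220.
31 ∤ 220, so 31 is unramified.
Legendre symbol by Euler's criterion: (55/31) ≡ 55^15 ≡ 30 (mod 31), i.e. (55/31) = -1.
(55/31) = -1, so 31 is inert.

inert — (31) stays prime in O_K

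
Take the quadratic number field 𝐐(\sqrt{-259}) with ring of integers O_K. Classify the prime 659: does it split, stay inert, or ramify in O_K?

Since -259 ≡ 1 mod 4, the ring of integers is ℤ[(1+√-259)/2] with discriminant -259.
Since gcd(659, -259) = 1 the prime 659 does not ramify.
(-259/659) = 400^329 mod 659 = 1, giving Legendre symbol 1.
(-259/659) = 1, so 659 splits.

splits completely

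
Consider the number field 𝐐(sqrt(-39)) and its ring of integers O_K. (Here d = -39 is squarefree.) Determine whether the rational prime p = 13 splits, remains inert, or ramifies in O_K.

d = -39 ≡ 1 (mod 4), so O_K = ℤ[(1+√-39)/2] and disc(K) = d = -39.
13 divides disc(K) = -39, so 13 ramifies.

ramifies in O_K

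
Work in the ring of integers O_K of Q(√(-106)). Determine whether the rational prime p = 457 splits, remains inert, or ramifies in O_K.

-106 mod 4 = 2, hence disc K = 4·(-106) = -424 and O_K = ℤ[√-106].
Since gcd(457, -424) = 1 the prime 457 does not ramify.
Compute (-106/457) via Euler: 351^((457-1)/2) mod 457 = 456, so (-106/457) = -1.
Legendre symbol -1 ⇒ 457 is inert.

inert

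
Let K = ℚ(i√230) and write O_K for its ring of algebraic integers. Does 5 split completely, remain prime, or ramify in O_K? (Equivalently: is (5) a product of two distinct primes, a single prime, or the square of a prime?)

-230 mod 4 = 2, hence disc K = 4·(-230) = -920 and O_K = ℤ[√-230].
disc(K) = -920 = 5·(-184), so p = 5 is ramified.

ramifies in O_K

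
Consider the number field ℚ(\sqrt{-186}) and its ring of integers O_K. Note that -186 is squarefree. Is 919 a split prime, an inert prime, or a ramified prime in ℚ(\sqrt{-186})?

inert

d = -186 ≡ 2 (mod 4), so O_K = ℤ[√-186] and disc(K) = 4d = -744.
disc(K) = -744 is not divisible by 919; 919 is unramified.
Euler's criterion: (-186)^459 mod 919 = 918. Thus (-186|919) = -1.
d is a non-residue mod p, hence 919 remains inert in O_K.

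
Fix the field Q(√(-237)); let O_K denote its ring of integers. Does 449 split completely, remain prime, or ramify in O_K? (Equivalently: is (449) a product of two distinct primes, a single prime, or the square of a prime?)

split — (449) = 𝔭₁𝔭₂ with 𝔭₁ ≠ 𝔭₂

Since -237 ≢ 1 mod 4, the ring of integers is ℤ[√-237] with discriminant 4·(-237) = -948.
disc(K) = -948 is not divisible by 449; 449 is unramified.
(-237/449) = 212^224 mod 449 = 1, giving Legendre symbol 1.
d is a quadratic residue mod p, hence 449 splits in O_K.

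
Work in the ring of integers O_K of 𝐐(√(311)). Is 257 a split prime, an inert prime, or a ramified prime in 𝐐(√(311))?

inert

Since 311 ≢ 1 mod 4, the ring of integers is ℤ[√311] with discriminant 4·311 = 1244.
disc(K) = 1244 is not divisible by 257; 257 is unramified.
Euler's criterion: 311^128 mod 257 = 256. Thus (311|257) = -1.
(311/257) = -1, so 257 is inert.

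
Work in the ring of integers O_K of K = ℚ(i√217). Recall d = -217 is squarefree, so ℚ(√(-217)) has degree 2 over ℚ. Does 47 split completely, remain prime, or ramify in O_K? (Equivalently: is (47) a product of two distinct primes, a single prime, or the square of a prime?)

d = -217 ≡ 3 (mod 4), so O_K = ℤ[√-217] and disc(K) = 4d = -868.
47 ∤ -868, so 47 is unramified.
Legendre symbol by Euler's criterion: (-217/47) ≡ (-217)^23 ≡ 1 (mod 47), i.e. (-217/47) = 1.
(-217/47) = 1, so 47 splits.

split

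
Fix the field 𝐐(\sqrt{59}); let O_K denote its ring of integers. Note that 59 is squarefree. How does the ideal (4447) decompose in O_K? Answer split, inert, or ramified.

Since 59 ≢ 1 mod 4, the ring of integers is ℤ[√59] with discriminant 4·59 = 236.
Since gcd(4447, 236) = 1 the prime 4447 does not ramify.
Compute (59/4447) via Euler: 59^((4447-1)/2) mod 4447 = 4446, so (59/4447) = -1.
d is a non-residue mod p, hence 4447 remains inert in O_K.

inert — (4447) stays prime in O_K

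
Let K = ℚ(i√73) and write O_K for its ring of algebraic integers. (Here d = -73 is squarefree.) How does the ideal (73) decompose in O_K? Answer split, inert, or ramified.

p ramifies

Since -73 ≢ 1 mod 4, the ring of integers is ℤ[√-73] with discriminant 4·(-73) = -292.
disc(K) = -292 = 73·(-4), so p = 73 is ramified.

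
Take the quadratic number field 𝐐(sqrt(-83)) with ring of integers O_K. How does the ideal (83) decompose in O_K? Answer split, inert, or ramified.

ramified — (83) = 𝔭²

Since -83 ≡ 1 mod 4, the ring of integers is ℤ[(1+√-83)/2] with discriminant -83.
disc(K) = -83 = 83·(-1), so p = 83 is ramified.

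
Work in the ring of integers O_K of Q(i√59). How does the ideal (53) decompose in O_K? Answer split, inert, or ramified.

-59 mod 4 = 1, hence disc K = -59 and O_K = ℤ[(1+√-59)/2].
disc(K) = -59 is not divisible by 53; 53 is unramified.
(-59/53) = 47^26 mod 53 = 1, giving Legendre symbol 1.
(-59/53) = 1, so 53 splits.

split — (53) = 𝔭₁𝔭₂ with 𝔭₁ ≠ 𝔭₂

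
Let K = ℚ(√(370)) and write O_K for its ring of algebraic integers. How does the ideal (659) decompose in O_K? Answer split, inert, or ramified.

inert — (659) stays prime in O_K

Since 370 ≢ 1 mod 4, the ring of integers is ℤ[√370] with discriminant 4·370 = 1480.
659 ∤ 1480, so 659 is unramified.
(370/659) = 370^329 mod 659 = 658, giving Legendre symbol -1.
Legendre symbol -1 ⇒ 659 is inert.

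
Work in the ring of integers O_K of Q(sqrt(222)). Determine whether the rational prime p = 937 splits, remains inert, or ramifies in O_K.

d = 222 ≡ 2 (mod 4), so O_K = ℤ[√222] and disc(K) = 4d = 888.
disc(K) = 888 is not divisible by 937; 937 is unramified.
Euler's criterion: 222^468 mod 937 = 1. Thus (222|937) = 1.
(222/937) = 1, so 937 splits.

split — (937) = 𝔭₁𝔭₂ with 𝔭₁ ≠ 𝔭₂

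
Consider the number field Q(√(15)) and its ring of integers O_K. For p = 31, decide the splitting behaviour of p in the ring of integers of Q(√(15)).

d = 15 ≡ 3 (mod 4), so O_K = ℤ[√15] and disc(K) = 4d = 60.
31 ∤ 60, so 31 is unramified.
Compute (15/31) via Euler: 15^((31-1)/2) mod 31 = 30, so (15/31) = -1.
(15/31) = -1, so 31 is inert.

inert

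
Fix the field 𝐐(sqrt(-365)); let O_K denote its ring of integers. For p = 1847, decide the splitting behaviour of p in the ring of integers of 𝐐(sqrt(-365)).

1847 remains inert

-365 mod 4 = 3, hence disc K = 4·(-365) = -1460 and O_K = ℤ[√-365].
1847 ∤ -1460, so 1847 is unramified.
Compute (-365/1847) via Euler: 1482^((1847-1)/2) mod 1847 = 1846, so (-365/1847) = -1.
d is a non-residue mod p, hence 1847 remains inert in O_K.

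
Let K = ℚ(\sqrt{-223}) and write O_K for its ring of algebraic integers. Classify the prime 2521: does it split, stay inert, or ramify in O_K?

split — (2521) = 𝔭₁𝔭₂ with 𝔭₁ ≠ 𝔭₂

-223 mod 4 = 1, hence disc K = -223 and O_K = ℤ[(1+√-223)/2].
Since gcd(2521, -223) = 1 the prime 2521 does not ramify.
(-223/2521) = 2298^1260 mod 2521 = 1, giving Legendre symbol 1.
Legendre symbol 1 ⇒ 2521 is split.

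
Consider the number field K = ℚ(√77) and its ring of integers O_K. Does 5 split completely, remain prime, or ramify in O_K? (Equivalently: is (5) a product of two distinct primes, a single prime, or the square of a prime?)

p is inert

Since 77 ≡ 1 mod 4, the ring of integers is ℤ[(1+√77)/2] with discriminant 77.
5 ∤ 77, so 5 is unramified.
Legendre symbol by Euler's criterion: (77/5) ≡ 77^2 ≡ 4 (mod 5), i.e. (77/5) = -1.
(77/5) = -1, so 5 is inert.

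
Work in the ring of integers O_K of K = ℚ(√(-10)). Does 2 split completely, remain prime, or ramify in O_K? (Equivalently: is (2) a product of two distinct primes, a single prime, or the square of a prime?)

-10 mod 4 = 2, hence disc K = 4·(-10) = -40 and O_K = ℤ[√-10].
disc(K) = -40 = 2·(-20), so p = 2 is ramified.

p ramifies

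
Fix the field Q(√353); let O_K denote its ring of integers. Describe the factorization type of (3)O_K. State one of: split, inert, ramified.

d = 353 ≡ 1 (mod 4), so O_K = ℤ[(1+√353)/2] and disc(K) = d = 353.
3 ∤ 353, so 3 is unramified.
Euler's criterion: 353^1 mod 3 = 2. Thus (353|3) = -1.
d is a non-residue mod p, hence 3 remains inert in O_K.

p is inert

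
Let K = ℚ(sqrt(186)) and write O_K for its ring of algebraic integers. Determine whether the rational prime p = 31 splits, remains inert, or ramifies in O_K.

p ramifies

186 mod 4 = 2, hence disc K = 4·186 = 744 and O_K = ℤ[√186].
31 divides disc(K) = 744, so 31 ramifies.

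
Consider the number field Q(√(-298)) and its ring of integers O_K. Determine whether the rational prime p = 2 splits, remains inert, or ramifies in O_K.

2 is ramified

-298 mod 4 = 2, hence disc K = 4·(-298) = -1192 and O_K = ℤ[√-298].
Ramification test: 2 | -1192. The prime 2 ramifies in K.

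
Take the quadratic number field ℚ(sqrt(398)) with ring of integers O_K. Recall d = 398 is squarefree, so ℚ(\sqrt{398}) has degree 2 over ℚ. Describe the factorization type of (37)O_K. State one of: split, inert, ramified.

398 mod 4 = 2, hence disc K = 4·398 = 1592 and O_K = ℤ[√398].
37 ∤ 1592, so 37 is unramified.
Compute (398/37) via Euler: 28^((37-1)/2) mod 37 = 1, so (398/37) = 1.
d is a quadratic residue mod p, hence 37 splits in O_K.

37 splits in O_K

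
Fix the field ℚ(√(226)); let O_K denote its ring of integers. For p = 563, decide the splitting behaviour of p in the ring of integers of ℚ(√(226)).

p is inert

Since 226 ≢ 1 mod 4, the ring of integers is ℤ[√226] with discriminant 4·226 = 904.
disc(K) = 904 is not divisible by 563; 563 is unramified.
(226/563) = 226^281 mod 563 = 562, giving Legendre symbol -1.
Legendre symbol -1 ⇒ 563 is inert.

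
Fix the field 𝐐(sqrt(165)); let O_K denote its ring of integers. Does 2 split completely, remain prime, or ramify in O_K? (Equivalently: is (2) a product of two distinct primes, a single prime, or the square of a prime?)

d = 165 ≡ 1 (mod 4), so O_K = ℤ[(1+√165)/2] and disc(K) = d = 165.
Since gcd(2, 165) = 1 the prime 2 does not ramify.
d ≡ 5 (mod 8); the supplementary law gives 2 inert.

2 remains inert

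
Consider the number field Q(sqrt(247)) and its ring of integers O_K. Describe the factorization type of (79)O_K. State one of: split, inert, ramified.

Since 247 ≢ 1 mod 4, the ring of integers is ℤ[√247] with discriminant 4·247 = 988.
79 ∤ 988, so 79 is unramified.
Euler's criterion: 247^39 mod 79 = 1. Thus (247|79) = 1.
(247/79) = 1, so 79 splits.

79 splits in O_K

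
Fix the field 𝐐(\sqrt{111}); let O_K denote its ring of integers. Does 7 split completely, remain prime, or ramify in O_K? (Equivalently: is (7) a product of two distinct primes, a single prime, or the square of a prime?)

p is inert

Since 111 ≢ 1 mod 4, the ring of integers is ℤ[√111] with discriminant 4·111 = 444.
7 ∤ 444, so 7 is unramified.
Compute (111/7) via Euler: 6^((7-1)/2) mod 7 = 6, so (111/7) = -1.
Legendre symbol -1 ⇒ 7 is inert.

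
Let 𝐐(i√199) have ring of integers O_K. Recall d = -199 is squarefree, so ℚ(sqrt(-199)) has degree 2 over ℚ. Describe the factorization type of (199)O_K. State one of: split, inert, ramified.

199 is ramified

-199 mod 4 = 1, hence disc K = -199 and O_K = ℤ[(1+√-199)/2].
Ramification test: 199 | -199. The prime 199 ramifies in K.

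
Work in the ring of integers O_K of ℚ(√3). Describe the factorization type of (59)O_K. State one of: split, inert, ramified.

59 splits in O_K

Since 3 ≢ 1 mod 4, the ring of integers is ℤ[√3] with discriminant 4·3 = 12.
59 ∤ 12, so 59 is unramified.
Euler's criterion: 3^29 mod 59 = 1. Thus (3|59) = 1.
(3/59) = 1, so 59 splits.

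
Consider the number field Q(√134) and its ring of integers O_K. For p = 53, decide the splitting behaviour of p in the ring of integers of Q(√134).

splits completely

d = 134 ≡ 2 (mod 4), so O_K = ℤ[√134] and disc(K) = 4d = 536.
disc(K) = 536 is not divisible by 53; 53 is unramified.
Euler's criterion: 134^26 mod 53 = 1. Thus (134|53) = 1.
Legendre symbol 1 ⇒ 53 is split.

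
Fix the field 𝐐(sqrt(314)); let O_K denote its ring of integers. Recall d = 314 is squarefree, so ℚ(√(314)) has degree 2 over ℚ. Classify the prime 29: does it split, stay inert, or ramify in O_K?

Since 314 ≢ 1 mod 4, the ring of integers is ℤ[√314] with discriminant 4·314 = 1256.
29 ∤ 1256, so 29 is unramified.
Compute (314/29) via Euler: 24^((29-1)/2) mod 29 = 1, so (314/29) = 1.
Legendre symbol 1 ⇒ 29 is split.

split — (29) = 𝔭₁𝔭₂ with 𝔭₁ ≠ 𝔭₂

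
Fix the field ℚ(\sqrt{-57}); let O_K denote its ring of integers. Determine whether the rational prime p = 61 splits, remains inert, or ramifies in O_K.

d = -57 ≡ 3 (mod 4), so O_K = ℤ[√-57] and disc(K) = 4d = -228.
Since gcd(61, -228) = 1 the prime 61 does not ramify.
(-57/61) = 4^30 mod 61 = 1, giving Legendre symbol 1.
(-57/61) = 1, so 61 splits.

p splits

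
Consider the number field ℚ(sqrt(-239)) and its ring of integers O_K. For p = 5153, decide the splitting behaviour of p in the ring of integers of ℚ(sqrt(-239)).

splits completely

Since -239 ≡ 1 mod 4, the ring of integers is ℤ[(1+√-239)/2] with discriminant -239.
5153 ∤ -239, so 5153 is unramified.
Legendre symbol by Euler's criterion: (-239/5153) ≡ (-239)^2576 ≡ 1 (mod 5153), i.e. (-239/5153) = 1.
(-239/5153) = 1, so 5153 splits.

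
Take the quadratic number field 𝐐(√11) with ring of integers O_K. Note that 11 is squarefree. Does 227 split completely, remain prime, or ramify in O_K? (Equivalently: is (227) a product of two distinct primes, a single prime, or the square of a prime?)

split

Since 11 ≢ 1 mod 4, the ring of integers is ℤ[√11] with discriminant 4·11 = 44.
Since gcd(227, 44) = 1 the prime 227 does not ramify.
Legendre symbol by Euler's criterion: (11/227) ≡ 11^113 ≡ 1 (mod 227), i.e. (11/227) = 1.
Legendre symbol 1 ⇒ 227 is split.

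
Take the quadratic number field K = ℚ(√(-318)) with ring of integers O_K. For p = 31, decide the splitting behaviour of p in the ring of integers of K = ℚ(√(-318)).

d = -318 ≡ 2 (mod 4), so O_K = ℤ[√-318] and disc(K) = 4d = -1272.
Since gcd(31, -1272) = 1 the prime 31 does not ramify.
Legendre symbol by Euler's criterion: (-318/31) ≡ (-318)^15 ≡ 30 (mod 31), i.e. (-318/31) = -1.
d is a non-residue mod p, hence 31 remains inert in O_K.

inert — (31) stays prime in O_K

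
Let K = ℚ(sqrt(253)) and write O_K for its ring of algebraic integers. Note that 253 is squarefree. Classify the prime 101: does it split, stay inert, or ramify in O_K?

253 mod 4 = 1, hence disc K = 253 and O_K = ℤ[(1+√253)/2].
Since gcd(101, 253) = 1 the prime 101 does not ramify.
Euler's criterion: 253^50 mod 101 = 100. Thus (253|101) = -1.
Legendre symbol -1 ⇒ 101 is inert.

p is inert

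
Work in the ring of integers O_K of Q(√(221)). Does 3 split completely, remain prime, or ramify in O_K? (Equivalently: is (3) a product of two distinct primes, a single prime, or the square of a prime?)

d = 221 ≡ 1 (mod 4), so O_K = ℤ[(1+√221)/2] and disc(K) = d = 221.
disc(K) = 221 is not divisible by 3; 3 is unramified.
(221/3) = 2^1 mod 3 = 2, giving Legendre symbol -1.
d is a non-residue mod p, hence 3 remains inert in O_K.

inert — (3) stays prime in O_K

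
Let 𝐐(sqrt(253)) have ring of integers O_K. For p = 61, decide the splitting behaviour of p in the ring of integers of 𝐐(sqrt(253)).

splits completely

253 mod 4 = 1, hence disc K = 253 and O_K = ℤ[(1+√253)/2].
disc(K) = 253 is not divisible by 61; 61 is unramified.
(253/61) = 9^30 mod 61 = 1, giving Legendre symbol 1.
d is a quadratic residue mod p, hence 61 splits in O_K.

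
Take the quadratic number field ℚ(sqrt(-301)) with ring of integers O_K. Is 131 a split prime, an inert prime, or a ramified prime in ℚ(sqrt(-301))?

-301 mod 4 = 3, hence disc K = 4·(-301) = -1204 and O_K = ℤ[√-301].
131 ∤ -1204, so 131 is unramified.
Euler's criterion: (-301)^65 mod 131 = 130. Thus (-301|131) = -1.
d is a non-residue mod p, hence 131 remains inert in O_K.

inert — (131) stays prime in O_K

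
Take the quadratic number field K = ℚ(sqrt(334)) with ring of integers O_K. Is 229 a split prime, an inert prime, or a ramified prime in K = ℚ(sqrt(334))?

inert

Since 334 ≢ 1 mod 4, the ring of integers is ℤ[√334] with discriminant 4·334 = 1336.
Since gcd(229, 1336) = 1 the prime 229 does not ramify.
Euler's criterion: 334^114 mod 229 = 228. Thus (334|229) = -1.
Legendre symbol -1 ⇒ 229 is inert.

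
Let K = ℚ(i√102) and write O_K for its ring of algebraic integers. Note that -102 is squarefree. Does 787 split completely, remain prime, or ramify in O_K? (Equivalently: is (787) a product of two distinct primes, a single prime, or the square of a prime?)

splits completely

d = -102 ≡ 2 (mod 4), so O_K = ℤ[√-102] and disc(K) = 4d = -408.
disc(K) = -408 is not divisible by 787; 787 is unramified.
Legendre symbol by Euler's criterion: (-102/787) ≡ (-102)^393 ≡ 1 (mod 787), i.e. (-102/787) = 1.
d is a quadratic residue mod p, hence 787 splits in O_K.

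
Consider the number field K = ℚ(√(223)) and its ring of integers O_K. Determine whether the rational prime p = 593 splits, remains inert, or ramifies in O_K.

d = 223 ≡ 3 (mod 4), so O_K = ℤ[√223] and disc(K) = 4d = 892.
Since gcd(593, 892) = 1 the prime 593 does not ramify.
Legendre symbol by Euler's criterion: (223/593) ≡ 223^296 ≡ 592 (mod 593), i.e. (223/593) = -1.
(223/593) = -1, so 593 is inert.

inert — (593) stays prime in O_K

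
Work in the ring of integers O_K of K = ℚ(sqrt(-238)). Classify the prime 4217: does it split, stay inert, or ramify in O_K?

4217 remains inert

d = -238 ≡ 2 (mod 4), so O_K = ℤ[√-238] and disc(K) = 4d = -952.
disc(K) = -952 is not divisible by 4217; 4217 is unramified.
Compute (-238/4217) via Euler: 3979^((4217-1)/2) mod 4217 = 4216, so (-238/4217) = -1.
(-238/4217) = -1, so 4217 is inert.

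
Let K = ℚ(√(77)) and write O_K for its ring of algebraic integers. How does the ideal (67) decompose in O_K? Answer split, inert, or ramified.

splits completely

77 mod 4 = 1, hence disc K = 77 and O_K = ℤ[(1+√77)/2].
67 ∤ 77, so 67 is unramified.
(77/67) = 10^33 mod 67 = 1, giving Legendre symbol 1.
Legendre symbol 1 ⇒ 67 is split.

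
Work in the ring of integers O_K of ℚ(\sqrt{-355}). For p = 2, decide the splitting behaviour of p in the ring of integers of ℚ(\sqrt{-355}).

inert

d = -355 ≡ 1 (mod 4), so O_K = ℤ[(1+√-355)/2] and disc(K) = d = -355.
Since gcd(2, -355) = 1 the prime 2 does not ramify.
d ≡ 5 (mod 8); the supplementary law gives 2 inert.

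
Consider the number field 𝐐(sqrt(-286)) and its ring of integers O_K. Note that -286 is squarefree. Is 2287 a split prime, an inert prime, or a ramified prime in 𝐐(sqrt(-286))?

d = -286 ≡ 2 (mod 4), so O_K = ℤ[√-286] and disc(K) = 4d = -1144.
disc(K) = -1144 is not divisible by 2287; 2287 is unramified.
Legendre symbol by Euler's criterion: (-286/2287) ≡ (-286)^1143 ≡ 2286 (mod 2287), i.e. (-286/2287) = -1.
(-286/2287) = -1, so 2287 is inert.

inert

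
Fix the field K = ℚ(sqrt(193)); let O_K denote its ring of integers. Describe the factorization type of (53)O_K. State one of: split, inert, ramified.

d = 193 ≡ 1 (mod 4), so O_K = ℤ[(1+√193)/2] and disc(K) = d = 193.
disc(K) = 193 is not divisible by 53; 53 is unramified.
(193/53) = 34^26 mod 53 = 52, giving Legendre symbol -1.
Legendre symbol -1 ⇒ 53 is inert.

inert — (53) stays prime in O_K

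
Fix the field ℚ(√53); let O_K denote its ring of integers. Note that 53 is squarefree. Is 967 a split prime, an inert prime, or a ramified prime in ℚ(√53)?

d = 53 ≡ 1 (mod 4), so O_K = ℤ[(1+√53)/2] and disc(K) = d = 53.
Since gcd(967, 53) = 1 the prime 967 does not ramify.
Legendre symbol by Euler's criterion: (53/967) ≡ 53^483 ≡ 1 (mod 967), i.e. (53/967) = 1.
Legendre symbol 1 ⇒ 967 is split.

967 splits in O_K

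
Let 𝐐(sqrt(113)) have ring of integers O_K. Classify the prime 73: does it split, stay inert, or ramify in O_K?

113 mod 4 = 1, hence disc K = 113 and O_K = ℤ[(1+√113)/2].
73 ∤ 113, so 73 is unramified.
(113/73) = 40^36 mod 73 = 72, giving Legendre symbol -1.
Legendre symbol -1 ⇒ 73 is inert.

p is inert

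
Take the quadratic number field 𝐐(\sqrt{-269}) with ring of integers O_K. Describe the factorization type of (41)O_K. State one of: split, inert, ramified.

p splits

d = -269 ≡ 3 (mod 4), so O_K = ℤ[√-269] and disc(K) = 4d = -1076.
Since gcd(41, -1076) = 1 the prime 41 does not ramify.
(-269/41) = 18^20 mod 41 = 1, giving Legendre symbol 1.
Legendre symbol 1 ⇒ 41 is split.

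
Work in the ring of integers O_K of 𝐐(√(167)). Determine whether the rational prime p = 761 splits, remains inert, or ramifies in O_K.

167 mod 4 = 3, hence disc K = 4·167 = 668 and O_K = ℤ[√167].
Since gcd(761, 668) = 1 the prime 761 does not ramify.
Legendre symbol by Euler's criterion: (167/761) ≡ 167^380 ≡ 1 (mod 761), i.e. (167/761) = 1.
(167/761) = 1, so 761 splits.

split — (761) = 𝔭₁𝔭₂ with 𝔭₁ ≠ 𝔭₂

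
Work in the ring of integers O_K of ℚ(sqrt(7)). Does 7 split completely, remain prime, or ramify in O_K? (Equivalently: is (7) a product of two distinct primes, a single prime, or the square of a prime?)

ramified — (7) = 𝔭²

d = 7 ≡ 3 (mod 4), so O_K = ℤ[√7] and disc(K) = 4d = 28.
disc(K) = 28 = 7·4, so p = 7 is ramified.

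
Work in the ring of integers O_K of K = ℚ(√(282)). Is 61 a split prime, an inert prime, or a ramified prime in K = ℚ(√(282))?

p is inert

Since 282 ≢ 1 mod 4, the ring of integers is ℤ[√282] with discriminant 4·282 = 1128.
61 ∤ 1128, so 61 is unramified.
Euler's criterion: 282^30 mod 61 = 60. Thus (282|61) = -1.
d is a non-residue mod p, hence 61 remains inert in O_K.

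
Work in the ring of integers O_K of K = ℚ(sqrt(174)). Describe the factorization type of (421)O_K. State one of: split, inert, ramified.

Since 174 ≢ 1 mod 4, the ring of integers is ℤ[√174] with discriminant 4·174 = 696.
Since gcd(421, 696) = 1 the prime 421 does not ramify.
Legendre symbol by Euler's criterion: (174/421) ≡ 174^210 ≡ 1 (mod 421), i.e. (174/421) = 1.
Legendre symbol 1 ⇒ 421 is split.

split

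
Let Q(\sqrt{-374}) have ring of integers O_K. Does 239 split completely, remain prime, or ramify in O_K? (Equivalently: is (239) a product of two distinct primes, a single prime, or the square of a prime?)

inert

d = -374 ≡ 2 (mod 4), so O_K = ℤ[√-374] and disc(K) = 4d = -1496.
239 ∤ -1496, so 239 is unramified.
Euler's criterion: (-374)^119 mod 239 = 238. Thus (-374|239) = -1.
d is a non-residue mod p, hence 239 remains inert in O_K.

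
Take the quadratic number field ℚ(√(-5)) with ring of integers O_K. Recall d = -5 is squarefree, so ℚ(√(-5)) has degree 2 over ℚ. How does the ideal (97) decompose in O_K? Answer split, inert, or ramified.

-5 mod 4 = 3, hence disc K = 4·(-5) = -20 and O_K = ℤ[√-5].
Since gcd(97, -20) = 1 the prime 97 does not ramify.
(-5/97) = 92^48 mod 97 = 96, giving Legendre symbol -1.
d is a non-residue mod p, hence 97 remains inert in O_K.

inert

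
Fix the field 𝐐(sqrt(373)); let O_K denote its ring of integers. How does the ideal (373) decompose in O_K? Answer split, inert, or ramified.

p ramifies

373 mod 4 = 1, hence disc K = 373 and O_K = ℤ[(1+√373)/2].
Ramification test: 373 | 373. The prime 373 ramifies in K.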